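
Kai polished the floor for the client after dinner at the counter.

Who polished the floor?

'Kai' marks the agent of the polishing event.

Kai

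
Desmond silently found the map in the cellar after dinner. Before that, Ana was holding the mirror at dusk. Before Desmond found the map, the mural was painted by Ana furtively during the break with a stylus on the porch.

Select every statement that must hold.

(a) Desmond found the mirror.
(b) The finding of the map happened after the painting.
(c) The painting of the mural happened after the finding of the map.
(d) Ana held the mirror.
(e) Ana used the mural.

(a) Not entailed — Desmond found the map, not the mirror; the mirror belongs to the holding event.
(b) Entailed — the narrative places the painting before the finding.
(c) Not entailed — the narrative places the painting before the finding, not after.
(d) Entailed — 'hold' is an activity; 'was holding' entails that some holding happened, so 'held' holds.
(e) Not entailed — the mural is the patient, not an instrument — Ana used a stylus.

(b), (d)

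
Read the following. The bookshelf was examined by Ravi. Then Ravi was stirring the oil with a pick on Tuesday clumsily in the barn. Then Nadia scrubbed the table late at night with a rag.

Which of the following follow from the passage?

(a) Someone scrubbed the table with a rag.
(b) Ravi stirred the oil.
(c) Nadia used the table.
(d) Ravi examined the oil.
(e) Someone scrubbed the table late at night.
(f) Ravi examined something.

(a) Entailed — the original entails any weakening of itself; this just drops 'late at night' and generalizes the agent.
(b) Entailed — 'stir' is an activity; 'was stirring' entails that some stirring happened, so 'stirred' holds.
(c) Not entailed — the table is the patient, not an instrument — Nadia used a rag.
(d) Not entailed — Ravi examined the bookshelf, not the oil; the oil belongs to the stirring event.
(e) Entailed — this follows by dropping conjuncts from the scrubbing event's description.
(f) Entailed — every conjunct here is already in the original examining event.

(a), (b), (e), (f)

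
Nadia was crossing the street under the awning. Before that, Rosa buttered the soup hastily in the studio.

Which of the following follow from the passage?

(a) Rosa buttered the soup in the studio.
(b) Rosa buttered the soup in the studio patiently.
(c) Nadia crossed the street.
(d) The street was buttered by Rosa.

(a)

(a) Entailed — every conjunct here is already in the original buttering event.
(b) Not entailed — 'patiently' adds a manner not in (and inconsistent with) the original.
(c) Not entailed — 'was crossing' is progressive on an accomplishment; it does not entail the completed 'crossed'.
(d) Not entailed — Rosa buttered the soup, not the street; the street belongs to the crossing event.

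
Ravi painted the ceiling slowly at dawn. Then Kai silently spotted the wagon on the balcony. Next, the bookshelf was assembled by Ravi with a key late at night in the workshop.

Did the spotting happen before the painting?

no

The narrative orders the painting before the spotting.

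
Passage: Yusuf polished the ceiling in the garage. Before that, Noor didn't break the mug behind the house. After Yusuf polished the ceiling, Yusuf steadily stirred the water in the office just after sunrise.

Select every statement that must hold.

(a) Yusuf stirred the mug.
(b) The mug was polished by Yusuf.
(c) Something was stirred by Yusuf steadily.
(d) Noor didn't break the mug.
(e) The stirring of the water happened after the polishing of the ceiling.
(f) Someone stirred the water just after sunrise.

(a) Not entailed — Yusuf stirred the water, not the mug; the mug belongs to the breaking event.
(b) Not entailed — Yusuf polished the ceiling, not the mug; the mug belongs to the breaking event.
(c) Entailed — the original entails any weakening of itself; this just drops 'just after sunrise', 'in the office' and generalizes the patient.
(d) Not entailed — dropping 'behind the house' under negation is not valid — the original leaves open that Noor broke the mug some other way.
(e) Entailed — the narrative places the polishing before the stirring.
(f) Entailed — the original entails any weakening of itself; this just drops 'in the office', 'steadily' and generalizes the agent.

(c), (e), (f)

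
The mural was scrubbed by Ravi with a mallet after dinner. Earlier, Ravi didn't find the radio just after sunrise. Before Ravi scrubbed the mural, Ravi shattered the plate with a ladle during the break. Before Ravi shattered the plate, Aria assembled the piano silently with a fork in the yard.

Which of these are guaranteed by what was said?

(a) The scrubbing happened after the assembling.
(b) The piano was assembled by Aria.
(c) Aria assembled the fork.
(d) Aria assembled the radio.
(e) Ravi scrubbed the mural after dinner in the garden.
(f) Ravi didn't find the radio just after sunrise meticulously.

(a), (b), (f)

(a) Entailed — the narrative places the assembling before the scrubbing.
(b) Entailed — every conjunct here is already in the original assembling event.
(c) Not entailed — the fork is the instrument, not what was assembled.
(d) Not entailed — Aria assembled the piano, not the radio; the radio belongs to the finding event.
(e) Not entailed — 'in the garden' adds information not in the original event.
(f) Entailed — under negation, adding a further restriction is entailed: if no such finding event occurred, none occurred meticulously either.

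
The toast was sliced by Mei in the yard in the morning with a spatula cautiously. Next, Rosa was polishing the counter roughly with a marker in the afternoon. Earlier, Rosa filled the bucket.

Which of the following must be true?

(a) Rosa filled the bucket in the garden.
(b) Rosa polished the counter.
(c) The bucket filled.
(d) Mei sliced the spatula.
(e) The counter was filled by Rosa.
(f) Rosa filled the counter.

(a) Not entailed — 'in the garden' adds information not in the original event.
(b) Entailed — 'polish' is an activity; 'was polishing' entails that some polishing happened, so 'polished' holds.
(c) Entailed — 'Rosa filled the bucket' is causative; it entails the inchoative 'the bucket filled'.
(d) Not entailed — the spatula is the instrument, not what was sliced.
(e) Not entailed — Rosa filled the bucket, not the counter; the counter belongs to the polishing event.
(f) Not entailed — Rosa filled the bucket, not the counter; the counter belongs to the polishing event.

(b), (c)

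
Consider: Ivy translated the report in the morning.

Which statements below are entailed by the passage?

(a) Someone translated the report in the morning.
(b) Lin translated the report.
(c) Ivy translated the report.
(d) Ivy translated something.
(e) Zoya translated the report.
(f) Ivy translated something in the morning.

(a), (c), (d), (f)

(a) Entailed — this follows by dropping conjuncts from the translating event's description.
(b) Not entailed — the passage has Ivy translating the report, not Lin.
(c) Entailed — every conjunct here is already in the original translating event.
(d) Entailed — this follows by dropping conjuncts from the translating event's description.
(e) Not entailed — the passage has Ivy translating the report, not Zoya.
(f) Entailed — every conjunct here is already in the original translating event.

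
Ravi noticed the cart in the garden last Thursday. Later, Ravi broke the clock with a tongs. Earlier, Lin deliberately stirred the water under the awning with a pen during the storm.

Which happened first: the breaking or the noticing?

The connectives place the noticing before the breaking.

the noticing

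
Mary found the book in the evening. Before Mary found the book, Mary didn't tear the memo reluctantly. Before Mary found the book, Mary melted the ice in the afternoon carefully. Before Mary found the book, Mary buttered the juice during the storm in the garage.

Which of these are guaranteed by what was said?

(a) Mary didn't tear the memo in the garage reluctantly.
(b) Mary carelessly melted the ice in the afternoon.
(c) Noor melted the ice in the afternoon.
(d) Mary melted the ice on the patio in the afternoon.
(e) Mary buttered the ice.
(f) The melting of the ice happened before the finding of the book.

(a), (f)

(a) Entailed — under negation, adding a further restriction is entailed: if no such tearing event occurred, none occurred in the garage either.
(b) Not entailed — 'carelessly' adds a manner not in (and inconsistent with) the original.
(c) Not entailed — the passage has Mary melting the ice, not Noor.
(d) Not entailed — 'on the patio' adds information not in the original event.
(e) Not entailed — Mary buttered the juice, not the ice; the ice belongs to the melting event.
(f) Entailed — the narrative places the melting before the finding.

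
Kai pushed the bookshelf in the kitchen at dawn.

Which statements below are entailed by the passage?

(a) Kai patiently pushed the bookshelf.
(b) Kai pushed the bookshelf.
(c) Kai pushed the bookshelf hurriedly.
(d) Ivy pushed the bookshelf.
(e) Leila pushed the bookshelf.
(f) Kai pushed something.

(b), (f)

(a) Not entailed — 'patiently' adds information not in the original event.
(b) Entailed — this follows by dropping conjuncts from the pushing event's description.
(c) Not entailed — 'hurriedly' adds information not in the original event.
(d) Not entailed — the passage has Kai pushing the bookshelf, not Ivy.
(e) Not entailed — the passage has Kai pushing the bookshelf, not Leila.
(f) Entailed — this follows by dropping conjuncts from the pushing event's description.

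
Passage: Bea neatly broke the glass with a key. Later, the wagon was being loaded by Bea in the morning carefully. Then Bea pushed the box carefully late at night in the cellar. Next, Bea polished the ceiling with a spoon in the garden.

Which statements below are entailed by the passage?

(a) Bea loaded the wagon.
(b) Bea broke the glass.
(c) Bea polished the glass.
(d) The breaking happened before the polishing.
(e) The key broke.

(a) Not entailed — 'was loading' is progressive on an accomplishment; it does not entail the completed 'loaded'.
(b) Entailed — the original entails any weakening of itself; this just drops 'with a key', 'neatly'.
(c) Not entailed — Bea polished the ceiling, not the glass; the glass belongs to the breaking event.
(d) Entailed — the narrative places the breaking before the polishing.
(e) Not entailed — the glass is what broke, not the key.

(b), (d)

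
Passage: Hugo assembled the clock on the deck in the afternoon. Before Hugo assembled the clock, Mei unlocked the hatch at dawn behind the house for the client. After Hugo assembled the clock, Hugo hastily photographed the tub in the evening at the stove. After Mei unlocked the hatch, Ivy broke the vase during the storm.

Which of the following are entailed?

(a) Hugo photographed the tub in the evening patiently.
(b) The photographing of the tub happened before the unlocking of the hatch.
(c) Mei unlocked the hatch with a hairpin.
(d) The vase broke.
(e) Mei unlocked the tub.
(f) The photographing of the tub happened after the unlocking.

(d), (f)

(a) Not entailed — 'patiently' adds a manner not in (and inconsistent with) the original.
(b) Not entailed — the narrative places the unlocking before the photographing, not after.
(c) Not entailed — 'with a hairpin' adds information not in the original event.
(d) Entailed — 'Ivy broke the vase' is causative; it entails the inchoative 'the vase broke'.
(e) Not entailed — Mei unlocked the hatch, not the tub; the tub belongs to the photographing event.
(f) Entailed — the narrative places the unlocking before the photographing.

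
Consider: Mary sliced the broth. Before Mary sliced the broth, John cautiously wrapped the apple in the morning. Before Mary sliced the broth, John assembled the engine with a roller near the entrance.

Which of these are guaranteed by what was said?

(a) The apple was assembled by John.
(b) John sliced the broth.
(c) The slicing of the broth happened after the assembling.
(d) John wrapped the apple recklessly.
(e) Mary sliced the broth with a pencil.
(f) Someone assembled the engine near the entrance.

(a) Not entailed — John assembled the engine, not the apple; the apple belongs to the wrapping event.
(b) Not entailed — the passage has Mary slicing the broth, not John.
(c) Entailed — the narrative places the assembling before the slicing.
(d) Not entailed — 'recklessly' adds a manner not in (and inconsistent with) the original.
(e) Not entailed — 'with a pencil' adds information not in the original event.
(f) Entailed — dropping 'with a roller' and generalizing the agent leaves a sub-description the original still satisfies.

(c), (f)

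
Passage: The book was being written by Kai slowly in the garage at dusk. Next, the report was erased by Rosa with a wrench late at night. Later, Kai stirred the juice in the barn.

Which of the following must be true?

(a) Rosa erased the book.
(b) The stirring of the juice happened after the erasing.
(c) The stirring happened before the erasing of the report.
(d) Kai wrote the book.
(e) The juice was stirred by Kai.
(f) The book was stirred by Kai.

(b), (e)

(a) Not entailed — Rosa erased the report, not the book; the book belongs to the writing event.
(b) Entailed — the narrative places the erasing before the stirring.
(c) Not entailed — the narrative places the erasing before the stirring, not after.
(d) Not entailed — 'was writing' is progressive on an accomplishment; it does not entail the completed 'wrote'.
(e) Entailed — the original entails any weakening of itself; this just drops 'in the barn'.
(f) Not entailed — Kai stirred the juice, not the book; the book belongs to the writing event.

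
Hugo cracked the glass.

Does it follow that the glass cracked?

yes

'Hugo cracked the glass' is the causative; it entails the inchoative 'the glass cracked'.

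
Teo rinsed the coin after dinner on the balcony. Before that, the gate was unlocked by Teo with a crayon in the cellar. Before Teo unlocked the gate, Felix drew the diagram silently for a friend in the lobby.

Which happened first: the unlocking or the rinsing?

The connectives place the unlocking before the rinsing.

the unlocking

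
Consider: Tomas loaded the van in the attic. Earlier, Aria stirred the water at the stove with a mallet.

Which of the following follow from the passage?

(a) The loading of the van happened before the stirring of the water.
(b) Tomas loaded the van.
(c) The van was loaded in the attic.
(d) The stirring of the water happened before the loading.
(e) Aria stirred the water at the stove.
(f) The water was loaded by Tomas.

(a) Not entailed — the narrative places the stirring before the loading, not after.
(b) Entailed — every conjunct here is already in the original loading event.
(c) Entailed — every conjunct here is already in the original loading event.
(d) Entailed — the narrative places the stirring before the loading.
(e) Entailed — this follows by dropping conjuncts from the stirring event's description.
(f) Not entailed — Tomas loaded the van, not the water; the water belongs to the stirring event.

(b), (c), (d), (e)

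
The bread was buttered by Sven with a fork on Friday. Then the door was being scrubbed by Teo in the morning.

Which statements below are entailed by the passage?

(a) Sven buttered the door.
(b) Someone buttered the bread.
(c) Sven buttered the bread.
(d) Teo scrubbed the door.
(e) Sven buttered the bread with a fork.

(a) Not entailed — Sven buttered the bread, not the door; the door belongs to the scrubbing event.
(b) Entailed — this follows by dropping conjuncts from the buttering event's description.
(c) Entailed — dropping 'on Friday', 'with a fork' leaves a sub-description the original still satisfies.
(d) Entailed — 'scrub' is an activity; 'was scrubbing' entails that some scrubbing happened, so 'scrubbed' holds.
(e) Entailed — dropping 'on Friday' leaves a sub-description the original still satisfies.

(b), (c), (d), (e)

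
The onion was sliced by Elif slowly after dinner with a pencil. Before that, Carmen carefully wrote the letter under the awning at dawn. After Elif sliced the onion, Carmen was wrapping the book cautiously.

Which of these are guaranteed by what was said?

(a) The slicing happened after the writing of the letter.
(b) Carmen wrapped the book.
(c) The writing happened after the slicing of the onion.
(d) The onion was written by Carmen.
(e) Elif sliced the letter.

(a)

(a) Entailed — the narrative places the writing before the slicing.
(b) Not entailed — 'was wrapping' is progressive on an accomplishment; it does not entail the completed 'wrapped'.
(c) Not entailed — the narrative places the writing before the slicing, not after.
(d) Not entailed — Carmen wrote the letter, not the onion; the onion belongs to the slicing event.
(e) Not entailed — Elif sliced the onion, not the letter; the letter belongs to the writing event.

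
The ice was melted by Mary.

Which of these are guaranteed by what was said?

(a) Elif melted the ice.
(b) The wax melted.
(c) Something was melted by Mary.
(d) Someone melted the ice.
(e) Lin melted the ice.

(c), (d)

(a) Not entailed — the passage has Mary melting the ice, not Elif.
(b) Not entailed — the ice is what melted, not the wax.
(c) Entailed — generalizing the patient leaves a sub-description the original still satisfies.
(d) Entailed — this follows by dropping conjuncts from the melting event's description.
(e) Not entailed — the passage has Mary melting the ice, not Lin.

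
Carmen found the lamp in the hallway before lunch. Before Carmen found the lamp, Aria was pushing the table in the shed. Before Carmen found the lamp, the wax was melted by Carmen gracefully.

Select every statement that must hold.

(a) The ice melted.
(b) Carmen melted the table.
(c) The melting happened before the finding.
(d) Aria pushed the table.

(c), (d)

(a) Not entailed — the wax is what melted, not the ice.
(b) Not entailed — Carmen melted the wax, not the table; the table belongs to the pushing event.
(c) Entailed — the narrative places the melting before the finding.
(d) Entailed — 'push' is an activity; 'was pushing' entails that some pushing happened, so 'pushed' holds.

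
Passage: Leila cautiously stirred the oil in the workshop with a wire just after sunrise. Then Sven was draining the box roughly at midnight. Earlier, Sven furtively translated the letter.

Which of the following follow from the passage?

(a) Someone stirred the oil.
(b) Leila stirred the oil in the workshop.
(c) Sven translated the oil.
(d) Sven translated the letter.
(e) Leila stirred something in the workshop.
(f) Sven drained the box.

(a), (b), (d), (e)

(a) Entailed — the original entails any weakening of itself; this just drops 'cautiously', 'just after sunrise', 'with a wire', 'in the workshop' and generalizes the agent.
(b) Entailed — every conjunct here is already in the original stirring event.
(c) Not entailed — Sven translated the letter, not the oil; the oil belongs to the stirring event.
(d) Entailed — this follows by dropping conjuncts from the translating event's description.
(e) Entailed — this follows by dropping conjuncts from the stirring event's description.
(f) Not entailed — 'was draining' is progressive on an accomplishment; it does not entail the completed 'drained'.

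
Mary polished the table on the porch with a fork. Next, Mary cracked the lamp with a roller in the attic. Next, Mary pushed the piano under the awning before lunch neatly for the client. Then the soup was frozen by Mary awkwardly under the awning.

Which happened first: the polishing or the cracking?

the polishing

The connectives place the polishing before the cracking.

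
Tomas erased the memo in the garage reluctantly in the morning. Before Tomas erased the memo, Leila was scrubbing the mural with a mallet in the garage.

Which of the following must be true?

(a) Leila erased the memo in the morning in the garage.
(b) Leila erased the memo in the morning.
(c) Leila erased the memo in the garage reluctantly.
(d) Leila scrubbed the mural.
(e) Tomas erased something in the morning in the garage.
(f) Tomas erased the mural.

(d), (e)

(a) Not entailed — the passage has Tomas erasing the memo, not Leila.
(b) Not entailed — the passage has Tomas erasing the memo, not Leila.
(c) Not entailed — the passage has Tomas erasing the memo, not Leila.
(d) Entailed — 'scrub' is an activity; 'was scrubbing' entails that some scrubbing happened, so 'scrubbed' holds.
(e) Entailed — this follows by dropping conjuncts from the erasing event's description.
(f) Not entailed — Tomas erased the memo, not the mural; the mural belongs to the scrubbing event.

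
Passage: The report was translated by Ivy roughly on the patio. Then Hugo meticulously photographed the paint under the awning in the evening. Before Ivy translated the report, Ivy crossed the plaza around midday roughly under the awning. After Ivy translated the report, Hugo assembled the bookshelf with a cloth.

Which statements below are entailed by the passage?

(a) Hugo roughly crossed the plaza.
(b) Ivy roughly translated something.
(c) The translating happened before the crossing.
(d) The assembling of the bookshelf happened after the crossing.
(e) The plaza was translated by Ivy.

(b), (d)

(a) Not entailed — the passage has Ivy crossing the plaza, not Hugo.
(b) Entailed — this follows by dropping conjuncts from the translating event's description.
(c) Not entailed — the narrative places the crossing before the translating, not after.
(d) Entailed — the narrative places the crossing before the assembling.
(e) Not entailed — Ivy translated the report, not the plaza; the plaza belongs to the crossing event.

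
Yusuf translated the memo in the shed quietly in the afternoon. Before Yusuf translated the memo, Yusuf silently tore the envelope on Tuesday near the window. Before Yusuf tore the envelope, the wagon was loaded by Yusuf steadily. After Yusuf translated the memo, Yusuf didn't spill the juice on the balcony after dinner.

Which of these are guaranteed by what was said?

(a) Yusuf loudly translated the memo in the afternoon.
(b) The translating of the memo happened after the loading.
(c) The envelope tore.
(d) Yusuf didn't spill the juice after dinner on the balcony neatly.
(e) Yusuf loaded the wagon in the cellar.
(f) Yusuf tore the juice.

(a) Not entailed — 'loudly' adds a manner not in (and inconsistent with) the original.
(b) Entailed — the narrative places the loading before the translating.
(c) Entailed — 'Yusuf tore the envelope' is causative; it entails the inchoative 'the envelope tore'.
(d) Entailed — under negation, adding a further restriction is entailed: if no such spilling event occurred, none occurred neatly either.
(e) Not entailed — 'in the cellar' adds information not in the original event.
(f) Not entailed — Yusuf tore the envelope, not the juice; the juice belongs to the spilling event.

(b), (c), (d)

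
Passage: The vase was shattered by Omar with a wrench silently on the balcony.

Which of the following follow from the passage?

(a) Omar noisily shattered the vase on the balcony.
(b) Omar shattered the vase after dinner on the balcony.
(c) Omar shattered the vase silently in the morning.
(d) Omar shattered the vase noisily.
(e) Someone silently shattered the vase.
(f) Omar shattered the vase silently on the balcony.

(e), (f)

(a) Not entailed — 'noisily' adds a manner not in (and inconsistent with) the original.
(b) Not entailed — 'after dinner' adds information not in the original event.
(c) Not entailed — 'in the morning' adds information not in the original event.
(d) Not entailed — 'noisily' adds a manner not in (and inconsistent with) the original.
(e) Entailed — this follows by dropping conjuncts from the shattering event's description.
(f) Entailed — every conjunct here is already in the original shattering event.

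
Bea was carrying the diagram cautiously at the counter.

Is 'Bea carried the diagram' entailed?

'carry' is atelic; if Bea was carrying the diagram, then Bea carried the diagram (for some time).

yes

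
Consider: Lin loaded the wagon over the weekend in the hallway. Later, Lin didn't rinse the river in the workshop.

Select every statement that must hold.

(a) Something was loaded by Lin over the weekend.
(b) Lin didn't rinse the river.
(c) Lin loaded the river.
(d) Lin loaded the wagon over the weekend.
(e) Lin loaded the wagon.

(a) Entailed — dropping 'in the hallway' and generalizing the patient leaves a sub-description the original still satisfies.
(b) Not entailed — dropping 'in the workshop' under negation is not valid — the original leaves open that Lin rinsed the river some other way.
(c) Not entailed — Lin loaded the wagon, not the river; the river belongs to the rinsing event.
(d) Entailed — dropping 'in the hallway' leaves a sub-description the original still satisfies.
(e) Entailed — the original entails any weakening of itself; this just drops 'over the weekend', 'in the hallway'.

(a), (d), (e)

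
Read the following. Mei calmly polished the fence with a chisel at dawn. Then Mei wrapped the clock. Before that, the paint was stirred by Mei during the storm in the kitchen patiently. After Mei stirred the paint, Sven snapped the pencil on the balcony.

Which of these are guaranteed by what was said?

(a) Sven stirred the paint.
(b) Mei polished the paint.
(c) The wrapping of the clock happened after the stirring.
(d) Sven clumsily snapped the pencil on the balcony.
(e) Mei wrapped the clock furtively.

(a) Not entailed — the passage has Mei stirring the paint, not Sven.
(b) Not entailed — Mei polished the fence, not the paint; the paint belongs to the stirring event.
(c) Entailed — the narrative places the stirring before the wrapping.
(d) Not entailed — 'clumsily' adds information not in the original event.
(e) Not entailed — 'furtively' adds information not in the original event.

(c)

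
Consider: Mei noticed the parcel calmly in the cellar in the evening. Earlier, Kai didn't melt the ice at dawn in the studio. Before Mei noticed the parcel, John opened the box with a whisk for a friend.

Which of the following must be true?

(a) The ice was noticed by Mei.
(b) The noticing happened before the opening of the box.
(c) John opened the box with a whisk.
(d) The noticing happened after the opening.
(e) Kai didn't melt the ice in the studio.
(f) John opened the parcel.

(a) Not entailed — Mei noticed the parcel, not the ice; the ice belongs to the melting event.
(b) Not entailed — the narrative places the opening before the noticing, not after.
(c) Entailed — the original entails any weakening of itself; this just drops 'for a friend'.
(d) Entailed — the narrative places the opening before the noticing.
(e) Not entailed — dropping 'at dawn' under negation is not valid — the original leaves open that Kai melted the ice some other way.
(f) Not entailed — John opened the box, not the parcel; the parcel belongs to the noticing event.

(c), (d)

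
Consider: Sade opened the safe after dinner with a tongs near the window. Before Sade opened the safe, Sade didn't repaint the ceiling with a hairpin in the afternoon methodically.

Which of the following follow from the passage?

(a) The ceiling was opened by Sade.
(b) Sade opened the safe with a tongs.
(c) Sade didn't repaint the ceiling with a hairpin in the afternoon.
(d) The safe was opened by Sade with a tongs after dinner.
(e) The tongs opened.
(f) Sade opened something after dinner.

(a) Not entailed — Sade opened the safe, not the ceiling; the ceiling belongs to the repainting event.
(b) Entailed — every conjunct here is already in the original opening event.
(c) Not entailed — dropping 'methodically' under negation is not valid — the original leaves open that Sade repainted the ceiling some other way.
(d) Entailed — the original entails any weakening of itself; this just drops 'near the window'.
(e) Not entailed — the safe is what opened, not the tongs.
(f) Entailed — dropping 'near the window', 'with a tongs' and generalizing the patient leaves a sub-description the original still satisfies.

(b), (d), (f)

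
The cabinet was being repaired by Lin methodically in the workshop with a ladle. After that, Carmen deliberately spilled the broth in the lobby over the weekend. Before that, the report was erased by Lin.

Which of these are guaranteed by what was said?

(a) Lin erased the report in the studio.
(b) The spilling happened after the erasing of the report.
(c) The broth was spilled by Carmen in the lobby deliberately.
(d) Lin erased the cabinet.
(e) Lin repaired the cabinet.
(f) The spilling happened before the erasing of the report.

(b), (c)

(a) Not entailed — 'in the studio' adds information not in the original event.
(b) Entailed — the narrative places the erasing before the spilling.
(c) Entailed — this follows by dropping conjuncts from the spilling event's description.
(d) Not entailed — Lin erased the report, not the cabinet; the cabinet belongs to the repairing event.
(e) Not entailed — 'was repairing' is progressive on an accomplishment; it does not entail the completed 'repaired'.
(f) Not entailed — the narrative places the erasing before the spilling, not after.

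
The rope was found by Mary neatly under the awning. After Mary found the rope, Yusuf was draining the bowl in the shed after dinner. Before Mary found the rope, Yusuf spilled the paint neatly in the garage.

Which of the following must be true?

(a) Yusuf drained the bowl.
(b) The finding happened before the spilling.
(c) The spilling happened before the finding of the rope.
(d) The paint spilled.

(c), (d)

(a) Not entailed — 'was draining' is progressive on an accomplishment; it does not entail the completed 'drained'.
(b) Not entailed — the narrative places the spilling before the finding, not after.
(c) Entailed — the narrative places the spilling before the finding.
(d) Entailed — 'Yusuf spilled the paint' is causative; it entails the inchoative 'the paint spilled'.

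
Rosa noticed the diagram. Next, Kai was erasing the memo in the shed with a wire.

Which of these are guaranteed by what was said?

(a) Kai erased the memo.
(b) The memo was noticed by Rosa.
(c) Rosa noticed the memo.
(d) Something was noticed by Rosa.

(a) Not entailed — 'was erasing' is progressive on an accomplishment; it does not entail the completed 'erased'.
(b) Not entailed — Rosa noticed the diagram, not the memo; the memo belongs to the erasing event.
(c) Not entailed — Rosa noticed the diagram, not the memo; the memo belongs to the erasing event.
(d) Entailed — generalizing the patient leaves a sub-description the original still satisfies.

(d)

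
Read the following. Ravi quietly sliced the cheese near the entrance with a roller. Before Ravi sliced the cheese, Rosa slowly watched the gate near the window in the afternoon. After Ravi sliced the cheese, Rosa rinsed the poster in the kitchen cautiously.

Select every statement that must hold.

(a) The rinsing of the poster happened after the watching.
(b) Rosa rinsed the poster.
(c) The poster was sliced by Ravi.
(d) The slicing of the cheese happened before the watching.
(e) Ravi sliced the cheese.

(a) Entailed — the narrative places the watching before the rinsing.
(b) Entailed — dropping 'in the kitchen', 'cautiously' leaves a sub-description the original still satisfies.
(c) Not entailed — Ravi sliced the cheese, not the poster; the poster belongs to the rinsing event.
(d) Not entailed — the narrative places the watching before the slicing, not after.
(e) Entailed — dropping 'with a roller', 'quietly', 'near the entrance' leaves a sub-description the original still satisfies.

(a), (b), (e)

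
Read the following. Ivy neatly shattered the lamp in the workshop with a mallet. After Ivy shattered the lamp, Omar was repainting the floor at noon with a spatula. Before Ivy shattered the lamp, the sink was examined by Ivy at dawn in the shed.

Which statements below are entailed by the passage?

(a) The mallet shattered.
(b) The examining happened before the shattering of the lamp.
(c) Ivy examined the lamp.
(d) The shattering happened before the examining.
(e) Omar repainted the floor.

(a) Not entailed — the lamp is what shattered, not the mallet.
(b) Entailed — the narrative places the examining before the shattering.
(c) Not entailed — Ivy examined the sink, not the lamp; the lamp belongs to the shattering event.
(d) Not entailed — the narrative places the examining before the shattering, not after.
(e) Not entailed — 'was repainting' is progressive on an accomplishment; it does not entail the completed 'repainted'.

(b)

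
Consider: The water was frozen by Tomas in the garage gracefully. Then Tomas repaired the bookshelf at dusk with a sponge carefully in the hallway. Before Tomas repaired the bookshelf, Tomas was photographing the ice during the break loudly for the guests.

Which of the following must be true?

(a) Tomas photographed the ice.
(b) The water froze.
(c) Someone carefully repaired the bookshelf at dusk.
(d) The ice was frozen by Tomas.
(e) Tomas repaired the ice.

(a) Not entailed — 'was photographing' is progressive on an accomplishment; it does not entail the completed 'photographed'.
(b) Entailed — 'Tomas froze the water' is causative; it entails the inchoative 'the water froze'.
(c) Entailed — the original entails any weakening of itself; this just drops 'in the hallway', 'with a sponge' and generalizes the agent.
(d) Not entailed — Tomas froze the water, not the ice; the ice belongs to the photographing event.
(e) Not entailed — Tomas repaired the bookshelf, not the ice; the ice belongs to the photographing event.

(b), (c)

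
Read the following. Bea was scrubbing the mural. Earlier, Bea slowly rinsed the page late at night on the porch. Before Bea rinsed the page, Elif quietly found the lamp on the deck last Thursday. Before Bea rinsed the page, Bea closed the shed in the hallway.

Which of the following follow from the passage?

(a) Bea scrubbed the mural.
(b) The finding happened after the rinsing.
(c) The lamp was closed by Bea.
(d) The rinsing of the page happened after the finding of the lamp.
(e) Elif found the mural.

(a) Entailed — 'scrub' is an activity; 'was scrubbing' entails that some scrubbing happened, so 'scrubbed' holds.
(b) Not entailed — the narrative places the finding before the rinsing, not after.
(c) Not entailed — Bea closed the shed, not the lamp; the lamp belongs to the finding event.
(d) Entailed — the narrative places the finding before the rinsing.
(e) Not entailed — Elif found the lamp, not the mural; the mural belongs to the scrubbing event.

(a), (d)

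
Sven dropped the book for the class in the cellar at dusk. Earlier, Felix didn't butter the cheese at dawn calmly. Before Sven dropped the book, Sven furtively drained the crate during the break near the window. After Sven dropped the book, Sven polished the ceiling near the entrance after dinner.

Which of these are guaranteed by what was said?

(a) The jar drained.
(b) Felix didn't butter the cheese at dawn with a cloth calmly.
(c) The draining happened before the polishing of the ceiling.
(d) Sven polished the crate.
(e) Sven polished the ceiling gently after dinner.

(a) Not entailed — the crate is what drained, not the jar.
(b) Entailed — under negation, adding a further restriction is entailed: if no such buttering event occurred, none occurred with a cloth either.
(c) Entailed — the narrative places the draining before the polishing.
(d) Not entailed — Sven polished the ceiling, not the crate; the crate belongs to the draining event.
(e) Not entailed — 'gently' adds information not in the original event.

(b), (c)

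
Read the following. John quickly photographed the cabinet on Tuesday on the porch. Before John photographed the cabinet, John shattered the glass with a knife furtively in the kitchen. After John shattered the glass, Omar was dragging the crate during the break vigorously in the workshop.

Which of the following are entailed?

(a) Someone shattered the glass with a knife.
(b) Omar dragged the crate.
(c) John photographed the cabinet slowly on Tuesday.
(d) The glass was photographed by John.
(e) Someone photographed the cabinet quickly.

(a), (b), (e)

(a) Entailed — dropping 'in the kitchen', 'furtively' and generalizing the agent leaves a sub-description the original still satisfies.
(b) Entailed — 'drag' is an activity; 'was dragging' entails that some dragging happened, so 'dragged' holds.
(c) Not entailed — 'slowly' adds a manner not in (and inconsistent with) the original.
(d) Not entailed — John photographed the cabinet, not the glass; the glass belongs to the shattering event.
(e) Entailed — the original entails any weakening of itself; this just drops 'on the porch', 'on Tuesday' and generalizes the agent.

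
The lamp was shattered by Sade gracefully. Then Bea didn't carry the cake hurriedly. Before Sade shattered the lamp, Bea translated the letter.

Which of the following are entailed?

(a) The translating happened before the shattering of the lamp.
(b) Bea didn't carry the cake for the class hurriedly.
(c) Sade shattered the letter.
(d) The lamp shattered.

(a), (b), (d)

(a) Entailed — the narrative places the translating before the shattering.
(b) Entailed — under negation, adding a further restriction is entailed: if no such carrying event occurred, none occurred for the class either.
(c) Not entailed — Sade shattered the lamp, not the letter; the letter belongs to the translating event.
(d) Entailed — 'Sade shattered the lamp' is causative; it entails the inchoative 'the lamp shattered'.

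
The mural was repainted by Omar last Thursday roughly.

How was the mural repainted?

'roughly' marks the manner of the repainting event.

roughly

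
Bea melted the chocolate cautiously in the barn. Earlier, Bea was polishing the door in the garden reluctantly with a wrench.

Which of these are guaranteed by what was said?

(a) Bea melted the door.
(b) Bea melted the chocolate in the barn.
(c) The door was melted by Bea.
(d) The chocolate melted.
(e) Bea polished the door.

(b), (d), (e)

(a) Not entailed — Bea melted the chocolate, not the door; the door belongs to the polishing event.
(b) Entailed — every conjunct here is already in the original melting event.
(c) Not entailed — Bea melted the chocolate, not the door; the door belongs to the polishing event.
(d) Entailed — 'Bea melted the chocolate' is causative; it entails the inchoative 'the chocolate melted'.
(e) Entailed — 'polish' is an activity; 'was polishing' entails that some polishing happened, so 'polished' holds.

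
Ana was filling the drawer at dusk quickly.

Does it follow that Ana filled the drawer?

'was filling' is progressive; for an accomplishment like 'fill the drawer', it doesn't entail completion.

no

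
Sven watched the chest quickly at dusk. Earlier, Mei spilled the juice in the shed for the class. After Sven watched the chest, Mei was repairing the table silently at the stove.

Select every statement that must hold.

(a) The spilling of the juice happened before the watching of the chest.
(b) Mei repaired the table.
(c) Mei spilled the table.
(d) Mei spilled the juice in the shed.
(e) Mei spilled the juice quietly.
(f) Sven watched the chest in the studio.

(a), (d)

(a) Entailed — the narrative places the spilling before the watching.
(b) Not entailed — 'was repairing' is progressive on an accomplishment; it does not entail the completed 'repaired'.
(c) Not entailed — Mei spilled the juice, not the table; the table belongs to the repairing event.
(d) Entailed — every conjunct here is already in the original spilling event.
(e) Not entailed — 'quietly' adds information not in the original event.
(f) Not entailed — 'in the studio' adds information not in the original event.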